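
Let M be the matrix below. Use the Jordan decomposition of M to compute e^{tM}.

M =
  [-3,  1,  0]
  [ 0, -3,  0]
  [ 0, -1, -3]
e^{tM} =
  [exp(-3*t), t*exp(-3*t), 0]
  [0, exp(-3*t), 0]
  [0, -t*exp(-3*t), exp(-3*t)]

Strategy: write M = P · J · P⁻¹ where J is a Jordan canonical form, so e^{tM} = P · e^{tJ} · P⁻¹, and e^{tJ} can be computed block-by-block.

M has Jordan form
J =
  [-3,  1,  0]
  [ 0, -3,  0]
  [ 0,  0, -3]
(up to reordering of blocks).

Per-block formulas:
  For a 2×2 Jordan block J_2(-3): exp(t · J_2(-3)) = e^(-3t)·(I + t·N), where N is the 2×2 nilpotent shift.
  For a 1×1 block at λ = -3: exp(t · [-3]) = [e^(-3t)].

After assembling e^{tJ} and conjugating by P, we get:

e^{tM} =
  [exp(-3*t), t*exp(-3*t), 0]
  [0, exp(-3*t), 0]
  [0, -t*exp(-3*t), exp(-3*t)]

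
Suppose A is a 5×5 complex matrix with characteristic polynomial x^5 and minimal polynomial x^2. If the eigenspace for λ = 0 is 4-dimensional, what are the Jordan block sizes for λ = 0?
Block sizes for λ = 0: [2, 1, 1, 1]

Step 1 — from the characteristic polynomial, algebraic multiplicity of λ = 0 is 5. From dim ker(A − (0)·I) = 4, there are exactly 4 Jordan blocks for λ = 0.
Step 2 — from the minimal polynomial, the factor (x − 0)^2 tells us the largest block for λ = 0 has size 2.
Step 3 — with total size 5, 4 blocks, and largest block 2, the block sizes (in nonincreasing order) are [2, 1, 1, 1].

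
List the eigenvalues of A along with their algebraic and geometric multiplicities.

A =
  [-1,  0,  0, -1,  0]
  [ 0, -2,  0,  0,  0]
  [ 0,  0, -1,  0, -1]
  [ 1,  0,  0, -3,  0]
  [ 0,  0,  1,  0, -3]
λ = -2: alg = 5, geom = 3

Step 1 — factor the characteristic polynomial to read off the algebraic multiplicities:
  χ_A(x) = (x + 2)^5

Step 2 — compute geometric multiplicities via the rank-nullity identity g(λ) = n − rank(A − λI):
  rank(A − (-2)·I) = 2, so dim ker(A − (-2)·I) = n − 2 = 3

Summary:
  λ = -2: algebraic multiplicity = 5, geometric multiplicity = 3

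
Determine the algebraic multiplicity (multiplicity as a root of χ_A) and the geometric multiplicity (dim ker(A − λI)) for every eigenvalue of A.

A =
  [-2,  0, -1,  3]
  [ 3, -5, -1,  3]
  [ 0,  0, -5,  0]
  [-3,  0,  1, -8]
λ = -5: alg = 4, geom = 3

Step 1 — factor the characteristic polynomial to read off the algebraic multiplicities:
  χ_A(x) = (x + 5)^4

Step 2 — compute geometric multiplicities via the rank-nullity identity g(λ) = n − rank(A − λI):
  rank(A − (-5)·I) = 1, so dim ker(A − (-5)·I) = n − 1 = 3

Summary:
  λ = -5: algebraic multiplicity = 4, geometric multiplicity = 3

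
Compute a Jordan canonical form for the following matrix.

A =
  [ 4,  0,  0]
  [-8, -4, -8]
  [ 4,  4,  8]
J_1(0) ⊕ J_1(4) ⊕ J_1(4)

The characteristic polynomial is
  det(x·I − A) = x^3 - 8*x^2 + 16*x = x*(x - 4)^2

Eigenvalues and multiplicities (the geometric multiplicity of λ is n − rank(A − λI), which equals the number of Jordan blocks for λ):
  λ = 0: algebraic multiplicity = 1, geometric multiplicity = 1
  λ = 4: algebraic multiplicity = 2, geometric multiplicity = 2

Determining the block sizes for each eigenvalue:
  λ = 0: one block (gm = 1), so the single block has size am = 1 → block sizes [1]
  λ = 4: gm = am = 2, so every block has size 1 → block sizes [1, 1]

Assembling the blocks gives a Jordan form
J =
  [0, 0, 0]
  [0, 4, 0]
  [0, 0, 4]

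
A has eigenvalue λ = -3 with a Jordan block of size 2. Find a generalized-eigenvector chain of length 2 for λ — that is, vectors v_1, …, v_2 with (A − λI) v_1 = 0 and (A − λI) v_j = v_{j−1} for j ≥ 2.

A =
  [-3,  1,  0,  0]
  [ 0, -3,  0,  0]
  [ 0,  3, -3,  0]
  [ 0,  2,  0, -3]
A Jordan chain for λ = -3 of length 2:
v_1 = (1, 0, 3, 2)ᵀ
v_2 = (0, 1, 0, 0)ᵀ

Let N = A − (-3)·I. We want v_2 with N^2 v_2 = 0 but N^1 v_2 ≠ 0; then v_{j-1} := N · v_j for j = 2, …, 2.

Pick v_2 = (0, 1, 0, 0)ᵀ.
Then v_1 = N · v_2 = (1, 0, 3, 2)ᵀ.

Sanity check: (A − (-3)·I) v_1 = (0, 0, 0, 0)ᵀ = 0. ✓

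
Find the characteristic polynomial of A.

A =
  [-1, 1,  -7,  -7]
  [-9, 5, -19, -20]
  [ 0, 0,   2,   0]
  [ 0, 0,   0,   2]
x^4 - 8*x^3 + 24*x^2 - 32*x + 16

Expanding det(x·I − A) (e.g. by cofactor expansion or by noting that A is similar to its Jordan form J, which has the same characteristic polynomial as A) gives
  χ_A(x) = x^4 - 8*x^3 + 24*x^2 - 32*x + 16
which factors as (x - 2)^4. The eigenvalues (with algebraic multiplicities) are λ = 2 with multiplicity 4.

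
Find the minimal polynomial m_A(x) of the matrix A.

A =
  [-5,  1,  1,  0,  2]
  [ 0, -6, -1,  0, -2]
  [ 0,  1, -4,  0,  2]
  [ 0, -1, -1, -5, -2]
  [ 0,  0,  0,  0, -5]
x^2 + 10*x + 25

The characteristic polynomial is χ_A(x) = (x + 5)^5, so the eigenvalues are known. The minimal polynomial is
  m_A(x) = Π_λ (x − λ)^{k_λ}
where k_λ is the size of the *largest* Jordan block for λ (equivalently, the smallest k with (A − λI)^k v = 0 for every generalised eigenvector v of λ).

  λ = -5: largest Jordan block has size 2, contributing (x + 5)^2

So m_A(x) = (x + 5)^2 = x^2 + 10*x + 25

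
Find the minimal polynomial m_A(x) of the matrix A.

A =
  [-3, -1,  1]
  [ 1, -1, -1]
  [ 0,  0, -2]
x^2 + 4*x + 4

The characteristic polynomial is χ_A(x) = (x + 2)^3, so the eigenvalues are known. The minimal polynomial is
  m_A(x) = Π_λ (x − λ)^{k_λ}
where k_λ is the size of the *largest* Jordan block for λ (equivalently, the smallest k with (A − λI)^k v = 0 for every generalised eigenvector v of λ).

  λ = -2: largest Jordan block has size 2, contributing (x + 2)^2

So m_A(x) = (x + 2)^2 = x^2 + 4*x + 4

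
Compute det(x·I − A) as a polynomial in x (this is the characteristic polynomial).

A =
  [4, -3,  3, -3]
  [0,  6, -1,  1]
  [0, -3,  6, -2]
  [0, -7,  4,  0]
x^4 - 16*x^3 + 96*x^2 - 256*x + 256

Expanding det(x·I − A) (e.g. by cofactor expansion or by noting that A is similar to its Jordan form J, which has the same characteristic polynomial as A) gives
  χ_A(x) = x^4 - 16*x^3 + 96*x^2 - 256*x + 256
which factors as (x - 4)^4. The eigenvalues (with algebraic multiplicities) are λ = 4 with multiplicity 4.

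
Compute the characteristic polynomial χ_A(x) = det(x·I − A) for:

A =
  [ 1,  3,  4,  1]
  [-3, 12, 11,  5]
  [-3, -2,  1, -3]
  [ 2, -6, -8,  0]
x^4 - 14*x^3 + 72*x^2 - 160*x + 128

Expanding det(x·I − A) (e.g. by cofactor expansion or by noting that A is similar to its Jordan form J, which has the same characteristic polynomial as A) gives
  χ_A(x) = x^4 - 14*x^3 + 72*x^2 - 160*x + 128
which factors as (x - 4)^3*(x - 2). The eigenvalues (with algebraic multiplicities) are λ = 2 with multiplicity 1, λ = 4 with multiplicity 3.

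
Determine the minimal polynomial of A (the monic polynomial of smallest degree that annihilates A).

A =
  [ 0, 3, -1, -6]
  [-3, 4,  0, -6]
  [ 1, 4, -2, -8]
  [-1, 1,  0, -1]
x^4 - x^3

The characteristic polynomial is χ_A(x) = x^3*(x - 1), so the eigenvalues are known. The minimal polynomial is
  m_A(x) = Π_λ (x − λ)^{k_λ}
where k_λ is the size of the *largest* Jordan block for λ (equivalently, the smallest k with (A − λI)^k v = 0 for every generalised eigenvector v of λ).

  λ = 0: largest Jordan block has size 3, contributing (x − 0)^3
  λ = 1: largest Jordan block has size 1, contributing (x − 1)

So m_A(x) = x^3*(x - 1) = x^4 - x^3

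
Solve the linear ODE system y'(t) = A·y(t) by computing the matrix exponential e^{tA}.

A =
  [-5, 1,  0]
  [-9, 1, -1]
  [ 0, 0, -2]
e^{tA} =
  [-3*t*exp(-2*t) + exp(-2*t), t*exp(-2*t), -t^2*exp(-2*t)/2]
  [-9*t*exp(-2*t), 3*t*exp(-2*t) + exp(-2*t), -3*t^2*exp(-2*t)/2 - t*exp(-2*t)]
  [0, 0, exp(-2*t)]

Strategy: write A = P · J · P⁻¹ where J is a Jordan canonical form, so e^{tA} = P · e^{tJ} · P⁻¹, and e^{tJ} can be computed block-by-block.

A has Jordan form
J =
  [-2,  1,  0]
  [ 0, -2,  1]
  [ 0,  0, -2]
(up to reordering of blocks).

Per-block formulas:
  For a 3×3 Jordan block J_3(-2): exp(t · J_3(-2)) = e^(-2t)·(I + t·N + (t^2/2)·N^2), where N is the 3×3 nilpotent shift.

After assembling e^{tJ} and conjugating by P, we get:

e^{tA} =
  [-3*t*exp(-2*t) + exp(-2*t), t*exp(-2*t), -t^2*exp(-2*t)/2]
  [-9*t*exp(-2*t), 3*t*exp(-2*t) + exp(-2*t), -3*t^2*exp(-2*t)/2 - t*exp(-2*t)]
  [0, 0, exp(-2*t)]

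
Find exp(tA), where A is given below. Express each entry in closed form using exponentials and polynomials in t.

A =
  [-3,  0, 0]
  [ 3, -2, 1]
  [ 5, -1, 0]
e^{tA} =
  [exp(-3*t), 0, 0]
  [t*exp(-t) + exp(-t) - exp(-3*t), -t*exp(-t) + exp(-t), t*exp(-t)]
  [t*exp(-t) + 2*exp(-t) - 2*exp(-3*t), -t*exp(-t), t*exp(-t) + exp(-t)]

Strategy: write A = P · J · P⁻¹ where J is a Jordan canonical form, so e^{tA} = P · e^{tJ} · P⁻¹, and e^{tJ} can be computed block-by-block.

A has Jordan form
J =
  [-3,  0,  0]
  [ 0, -1,  1]
  [ 0,  0, -1]
(up to reordering of blocks).

Per-block formulas:
  For a 2×2 Jordan block J_2(-1): exp(t · J_2(-1)) = e^(-1t)·(I + t·N), where N is the 2×2 nilpotent shift.
  For a 1×1 block at λ = -3: exp(t · [-3]) = [e^(-3t)].

After assembling e^{tJ} and conjugating by P, we get:

e^{tA} =
  [exp(-3*t), 0, 0]
  [t*exp(-t) + exp(-t) - exp(-3*t), -t*exp(-t) + exp(-t), t*exp(-t)]
  [t*exp(-t) + 2*exp(-t) - 2*exp(-3*t), -t*exp(-t), t*exp(-t) + exp(-t)]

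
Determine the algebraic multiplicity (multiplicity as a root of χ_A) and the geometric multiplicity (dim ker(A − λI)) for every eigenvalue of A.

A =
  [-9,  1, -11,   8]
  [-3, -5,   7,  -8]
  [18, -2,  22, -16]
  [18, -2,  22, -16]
λ = -4: alg = 2, geom = 1; λ = 0: alg = 2, geom = 2

Step 1 — factor the characteristic polynomial to read off the algebraic multiplicities:
  χ_A(x) = x^2*(x + 4)^2

Step 2 — compute geometric multiplicities via the rank-nullity identity g(λ) = n − rank(A − λI):
  rank(A − (-4)·I) = 3, so dim ker(A − (-4)·I) = n − 3 = 1
  rank(A − (0)·I) = 2, so dim ker(A − (0)·I) = n − 2 = 2

Summary:
  λ = -4: algebraic multiplicity = 2, geometric multiplicity = 1
  λ = 0: algebraic multiplicity = 2, geometric multiplicity = 2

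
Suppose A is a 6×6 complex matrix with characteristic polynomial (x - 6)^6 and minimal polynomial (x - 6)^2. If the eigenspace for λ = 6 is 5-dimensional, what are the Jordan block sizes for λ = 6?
Block sizes for λ = 6: [2, 1, 1, 1, 1]

Step 1 — from the characteristic polynomial, algebraic multiplicity of λ = 6 is 6. From dim ker(A − (6)·I) = 5, there are exactly 5 Jordan blocks for λ = 6.
Step 2 — from the minimal polynomial, the factor (x − 6)^2 tells us the largest block for λ = 6 has size 2.
Step 3 — with total size 6, 5 blocks, and largest block 2, the block sizes (in nonincreasing order) are [2, 1, 1, 1, 1].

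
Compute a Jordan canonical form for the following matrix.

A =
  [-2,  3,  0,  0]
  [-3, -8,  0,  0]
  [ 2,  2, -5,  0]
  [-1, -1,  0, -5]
J_2(-5) ⊕ J_1(-5) ⊕ J_1(-5)

The characteristic polynomial is
  det(x·I − A) = x^4 + 20*x^3 + 150*x^2 + 500*x + 625 = (x + 5)^4

Eigenvalues and multiplicities (the geometric multiplicity of λ is n − rank(A − λI), which equals the number of Jordan blocks for λ):
  λ = -5: algebraic multiplicity = 4, geometric multiplicity = 3

Determining the block sizes for each eigenvalue:
  λ = -5: 3 blocks summing to 4 forces exactly one block of size 2 and the rest size 1 → block sizes [2, 1, 1]

Assembling the blocks gives a Jordan form
J =
  [-5,  1,  0,  0]
  [ 0, -5,  0,  0]
  [ 0,  0, -5,  0]
  [ 0,  0,  0, -5]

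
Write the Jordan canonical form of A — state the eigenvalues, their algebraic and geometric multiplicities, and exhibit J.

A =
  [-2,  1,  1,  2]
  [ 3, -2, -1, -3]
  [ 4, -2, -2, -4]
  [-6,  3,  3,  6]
J_3(0) ⊕ J_1(0)

The characteristic polynomial is
  det(x·I − A) = x^4

Eigenvalues and multiplicities (the geometric multiplicity of λ is n − rank(A − λI), which equals the number of Jordan blocks for λ):
  λ = 0: algebraic multiplicity = 4, geometric multiplicity = 2

Determining the block sizes for each eigenvalue:
  λ = 0: with am = 4 and gm = 2, the partition is not yet determined (e.g. several partitions of 4 into 2 parts exist). Let N = A − (0)·I. Computing rank(N^1) = 2, rank(N^2) = 1, rank(N^3) = 0; the number of blocks of size ≥ j is rank(N^{j−1}) − rank(N^j), giving [2, 1, 1]. So we have 1 block(s) of size 3, 1 block(s) of size 1 → block sizes [3, 1]

Assembling the blocks gives a Jordan form
J =
  [0, 1, 0, 0]
  [0, 0, 1, 0]
  [0, 0, 0, 0]
  [0, 0, 0, 0]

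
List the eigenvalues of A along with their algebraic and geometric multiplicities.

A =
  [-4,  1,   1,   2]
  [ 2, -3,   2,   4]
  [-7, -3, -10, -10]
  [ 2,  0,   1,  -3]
λ = -5: alg = 4, geom = 2

Step 1 — factor the characteristic polynomial to read off the algebraic multiplicities:
  χ_A(x) = (x + 5)^4

Step 2 — compute geometric multiplicities via the rank-nullity identity g(λ) = n − rank(A − λI):
  rank(A − (-5)·I) = 2, so dim ker(A − (-5)·I) = n − 2 = 2

Summary:
  λ = -5: algebraic multiplicity = 4, geometric multiplicity = 2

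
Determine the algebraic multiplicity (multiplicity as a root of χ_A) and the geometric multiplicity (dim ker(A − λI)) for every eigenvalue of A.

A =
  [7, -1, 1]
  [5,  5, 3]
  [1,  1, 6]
λ = 6: alg = 3, geom = 1

Step 1 — factor the characteristic polynomial to read off the algebraic multiplicities:
  χ_A(x) = (x - 6)^3

Step 2 — compute geometric multiplicities via the rank-nullity identity g(λ) = n − rank(A − λI):
  rank(A − (6)·I) = 2, so dim ker(A − (6)·I) = n − 2 = 1

Summary:
  λ = 6: algebraic multiplicity = 3, geometric multiplicity = 1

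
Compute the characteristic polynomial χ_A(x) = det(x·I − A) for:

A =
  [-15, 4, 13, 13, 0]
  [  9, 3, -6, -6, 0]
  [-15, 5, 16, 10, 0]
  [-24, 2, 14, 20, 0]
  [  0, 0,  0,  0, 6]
x^5 - 30*x^4 + 360*x^3 - 2160*x^2 + 6480*x - 7776

Expanding det(x·I − A) (e.g. by cofactor expansion or by noting that A is similar to its Jordan form J, which has the same characteristic polynomial as A) gives
  χ_A(x) = x^5 - 30*x^4 + 360*x^3 - 2160*x^2 + 6480*x - 7776
which factors as (x - 6)^5. The eigenvalues (with algebraic multiplicities) are λ = 6 with multiplicity 5.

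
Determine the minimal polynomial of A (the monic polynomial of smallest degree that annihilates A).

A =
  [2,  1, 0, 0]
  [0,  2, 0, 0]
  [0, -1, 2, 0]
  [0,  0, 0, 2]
x^2 - 4*x + 4

The characteristic polynomial is χ_A(x) = (x - 2)^4, so the eigenvalues are known. The minimal polynomial is
  m_A(x) = Π_λ (x − λ)^{k_λ}
where k_λ is the size of the *largest* Jordan block for λ (equivalently, the smallest k with (A − λI)^k v = 0 for every generalised eigenvector v of λ).

  λ = 2: largest Jordan block has size 2, contributing (x − 2)^2

So m_A(x) = (x - 2)^2 = x^2 - 4*x + 4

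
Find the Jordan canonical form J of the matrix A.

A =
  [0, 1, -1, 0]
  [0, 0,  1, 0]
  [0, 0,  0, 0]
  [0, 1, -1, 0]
J_3(0) ⊕ J_1(0)

The characteristic polynomial is
  det(x·I − A) = x^4

Eigenvalues and multiplicities (the geometric multiplicity of λ is n − rank(A − λI), which equals the number of Jordan blocks for λ):
  λ = 0: algebraic multiplicity = 4, geometric multiplicity = 2

Determining the block sizes for each eigenvalue:
  λ = 0: with am = 4 and gm = 2, the partition is not yet determined (e.g. several partitions of 4 into 2 parts exist). Let N = A − (0)·I. Computing rank(N^1) = 2, rank(N^2) = 1, rank(N^3) = 0; the number of blocks of size ≥ j is rank(N^{j−1}) − rank(N^j), giving [2, 1, 1]. So we have 1 block(s) of size 3, 1 block(s) of size 1 → block sizes [3, 1]

Assembling the blocks gives a Jordan form
J =
  [0, 1, 0, 0]
  [0, 0, 1, 0]
  [0, 0, 0, 0]
  [0, 0, 0, 0]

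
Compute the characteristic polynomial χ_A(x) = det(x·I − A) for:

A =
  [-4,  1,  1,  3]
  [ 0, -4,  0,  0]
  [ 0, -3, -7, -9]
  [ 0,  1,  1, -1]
x^4 + 16*x^3 + 96*x^2 + 256*x + 256

Expanding det(x·I − A) (e.g. by cofactor expansion or by noting that A is similar to its Jordan form J, which has the same characteristic polynomial as A) gives
  χ_A(x) = x^4 + 16*x^3 + 96*x^2 + 256*x + 256
which factors as (x + 4)^4. The eigenvalues (with algebraic multiplicities) are λ = -4 with multiplicity 4.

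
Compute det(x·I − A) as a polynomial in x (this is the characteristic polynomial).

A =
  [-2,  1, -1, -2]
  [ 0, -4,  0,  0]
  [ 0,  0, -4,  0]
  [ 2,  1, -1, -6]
x^4 + 16*x^3 + 96*x^2 + 256*x + 256

Expanding det(x·I − A) (e.g. by cofactor expansion or by noting that A is similar to its Jordan form J, which has the same characteristic polynomial as A) gives
  χ_A(x) = x^4 + 16*x^3 + 96*x^2 + 256*x + 256
which factors as (x + 4)^4. The eigenvalues (with algebraic multiplicities) are λ = -4 with multiplicity 4.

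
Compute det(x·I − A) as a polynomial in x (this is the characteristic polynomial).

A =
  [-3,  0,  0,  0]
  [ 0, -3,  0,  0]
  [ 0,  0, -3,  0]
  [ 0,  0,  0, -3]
x^4 + 12*x^3 + 54*x^2 + 108*x + 81

Expanding det(x·I − A) (e.g. by cofactor expansion or by noting that A is similar to its Jordan form J, which has the same characteristic polynomial as A) gives
  χ_A(x) = x^4 + 12*x^3 + 54*x^2 + 108*x + 81
which factors as (x + 3)^4. The eigenvalues (with algebraic multiplicities) are λ = -3 with multiplicity 4.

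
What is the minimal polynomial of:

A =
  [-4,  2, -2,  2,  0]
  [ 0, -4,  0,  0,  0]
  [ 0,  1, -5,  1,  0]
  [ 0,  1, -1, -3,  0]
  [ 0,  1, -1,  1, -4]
x^2 + 8*x + 16

The characteristic polynomial is χ_A(x) = (x + 4)^5, so the eigenvalues are known. The minimal polynomial is
  m_A(x) = Π_λ (x − λ)^{k_λ}
where k_λ is the size of the *largest* Jordan block for λ (equivalently, the smallest k with (A − λI)^k v = 0 for every generalised eigenvector v of λ).

  λ = -4: largest Jordan block has size 2, contributing (x + 4)^2

So m_A(x) = (x + 4)^2 = x^2 + 8*x + 16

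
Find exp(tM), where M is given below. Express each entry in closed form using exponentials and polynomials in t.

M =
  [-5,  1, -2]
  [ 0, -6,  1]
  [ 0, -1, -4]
e^{tM} =
  [exp(-5*t), t^2*exp(-5*t)/2 + t*exp(-5*t), -t^2*exp(-5*t)/2 - 2*t*exp(-5*t)]
  [0, -t*exp(-5*t) + exp(-5*t), t*exp(-5*t)]
  [0, -t*exp(-5*t), t*exp(-5*t) + exp(-5*t)]

Strategy: write M = P · J · P⁻¹ where J is a Jordan canonical form, so e^{tM} = P · e^{tJ} · P⁻¹, and e^{tJ} can be computed block-by-block.

M has Jordan form
J =
  [-5,  1,  0]
  [ 0, -5,  1]
  [ 0,  0, -5]
(up to reordering of blocks).

Per-block formulas:
  For a 3×3 Jordan block J_3(-5): exp(t · J_3(-5)) = e^(-5t)·(I + t·N + (t^2/2)·N^2), where N is the 3×3 nilpotent shift.

After assembling e^{tJ} and conjugating by P, we get:

e^{tM} =
  [exp(-5*t), t^2*exp(-5*t)/2 + t*exp(-5*t), -t^2*exp(-5*t)/2 - 2*t*exp(-5*t)]
  [0, -t*exp(-5*t) + exp(-5*t), t*exp(-5*t)]
  [0, -t*exp(-5*t), t*exp(-5*t) + exp(-5*t)]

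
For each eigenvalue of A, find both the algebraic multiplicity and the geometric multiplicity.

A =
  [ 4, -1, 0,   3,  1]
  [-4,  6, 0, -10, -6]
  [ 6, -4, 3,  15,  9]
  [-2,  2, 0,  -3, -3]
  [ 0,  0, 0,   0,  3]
λ = 2: alg = 2, geom = 1; λ = 3: alg = 3, geom = 1

Step 1 — factor the characteristic polynomial to read off the algebraic multiplicities:
  χ_A(x) = (x - 3)^3*(x - 2)^2

Step 2 — compute geometric multiplicities via the rank-nullity identity g(λ) = n − rank(A − λI):
  rank(A − (2)·I) = 4, so dim ker(A − (2)·I) = n − 4 = 1
  rank(A − (3)·I) = 4, so dim ker(A − (3)·I) = n − 4 = 1

Summary:
  λ = 2: algebraic multiplicity = 2, geometric multiplicity = 1
  λ = 3: algebraic multiplicity = 3, geometric multiplicity = 1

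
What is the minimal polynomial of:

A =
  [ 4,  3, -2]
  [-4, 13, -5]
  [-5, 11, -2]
x^3 - 15*x^2 + 75*x - 125

The characteristic polynomial is χ_A(x) = (x - 5)^3, so the eigenvalues are known. The minimal polynomial is
  m_A(x) = Π_λ (x − λ)^{k_λ}
where k_λ is the size of the *largest* Jordan block for λ (equivalently, the smallest k with (A − λI)^k v = 0 for every generalised eigenvector v of λ).

  λ = 5: largest Jordan block has size 3, contributing (x − 5)^3

So m_A(x) = (x - 5)^3 = x^3 - 15*x^2 + 75*x - 125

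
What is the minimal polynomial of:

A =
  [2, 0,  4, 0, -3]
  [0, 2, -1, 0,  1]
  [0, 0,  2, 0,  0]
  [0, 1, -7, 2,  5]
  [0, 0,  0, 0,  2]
x^3 - 6*x^2 + 12*x - 8

The characteristic polynomial is χ_A(x) = (x - 2)^5, so the eigenvalues are known. The minimal polynomial is
  m_A(x) = Π_λ (x − λ)^{k_λ}
where k_λ is the size of the *largest* Jordan block for λ (equivalently, the smallest k with (A − λI)^k v = 0 for every generalised eigenvector v of λ).

  λ = 2: largest Jordan block has size 3, contributing (x − 2)^3

So m_A(x) = (x - 2)^3 = x^3 - 6*x^2 + 12*x - 8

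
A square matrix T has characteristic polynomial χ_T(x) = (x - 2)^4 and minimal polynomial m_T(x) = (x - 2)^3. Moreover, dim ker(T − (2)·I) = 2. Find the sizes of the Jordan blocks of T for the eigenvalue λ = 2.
Block sizes for λ = 2: [3, 1]

Step 1 — from the characteristic polynomial, algebraic multiplicity of λ = 2 is 4. From dim ker(T − (2)·I) = 2, there are exactly 2 Jordan blocks for λ = 2.
Step 2 — from the minimal polynomial, the factor (x − 2)^3 tells us the largest block for λ = 2 has size 3.
Step 3 — with total size 4, 2 blocks, and largest block 3, the block sizes (in nonincreasing order) are [3, 1].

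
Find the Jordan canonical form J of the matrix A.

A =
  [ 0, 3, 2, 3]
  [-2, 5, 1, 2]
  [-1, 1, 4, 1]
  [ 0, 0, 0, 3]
J_3(3) ⊕ J_1(3)

The characteristic polynomial is
  det(x·I − A) = x^4 - 12*x^3 + 54*x^2 - 108*x + 81 = (x - 3)^4

Eigenvalues and multiplicities (the geometric multiplicity of λ is n − rank(A − λI), which equals the number of Jordan blocks for λ):
  λ = 3: algebraic multiplicity = 4, geometric multiplicity = 2

Determining the block sizes for each eigenvalue:
  λ = 3: with am = 4 and gm = 2, the partition is not yet determined (e.g. several partitions of 4 into 2 parts exist). Let N = A − (3)·I. Computing rank(N^1) = 2, rank(N^2) = 1, rank(N^3) = 0; the number of blocks of size ≥ j is rank(N^{j−1}) − rank(N^j), giving [2, 1, 1]. So we have 1 block(s) of size 3, 1 block(s) of size 1 → block sizes [3, 1]

Assembling the blocks gives a Jordan form
J =
  [3, 1, 0, 0]
  [0, 3, 1, 0]
  [0, 0, 3, 0]
  [0, 0, 0, 3]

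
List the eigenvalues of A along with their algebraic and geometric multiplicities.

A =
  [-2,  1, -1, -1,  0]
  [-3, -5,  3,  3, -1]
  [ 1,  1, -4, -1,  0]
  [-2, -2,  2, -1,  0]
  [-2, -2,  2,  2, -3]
λ = -3: alg = 5, geom = 3

Step 1 — factor the characteristic polynomial to read off the algebraic multiplicities:
  χ_A(x) = (x + 3)^5

Step 2 — compute geometric multiplicities via the rank-nullity identity g(λ) = n − rank(A − λI):
  rank(A − (-3)·I) = 2, so dim ker(A − (-3)·I) = n − 2 = 3

Summary:
  λ = -3: algebraic multiplicity = 5, geometric multiplicity = 3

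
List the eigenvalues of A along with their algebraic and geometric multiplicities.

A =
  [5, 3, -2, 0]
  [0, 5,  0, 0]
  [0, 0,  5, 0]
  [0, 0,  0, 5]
λ = 5: alg = 4, geom = 3

Step 1 — factor the characteristic polynomial to read off the algebraic multiplicities:
  χ_A(x) = (x - 5)^4

Step 2 — compute geometric multiplicities via the rank-nullity identity g(λ) = n − rank(A − λI):
  rank(A − (5)·I) = 1, so dim ker(A − (5)·I) = n − 1 = 3

Summary:
  λ = 5: algebraic multiplicity = 4, geometric multiplicity = 3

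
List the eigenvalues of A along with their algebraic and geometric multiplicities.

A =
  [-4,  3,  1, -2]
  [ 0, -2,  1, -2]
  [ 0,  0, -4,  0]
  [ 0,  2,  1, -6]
λ = -4: alg = 4, geom = 2

Step 1 — factor the characteristic polynomial to read off the algebraic multiplicities:
  χ_A(x) = (x + 4)^4

Step 2 — compute geometric multiplicities via the rank-nullity identity g(λ) = n − rank(A − λI):
  rank(A − (-4)·I) = 2, so dim ker(A − (-4)·I) = n − 2 = 2

Summary:
  λ = -4: algebraic multiplicity = 4, geometric multiplicity = 2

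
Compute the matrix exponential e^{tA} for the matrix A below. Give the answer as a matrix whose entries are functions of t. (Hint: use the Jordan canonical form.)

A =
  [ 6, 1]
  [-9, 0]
e^{tA} =
  [3*t*exp(3*t) + exp(3*t), t*exp(3*t)]
  [-9*t*exp(3*t), -3*t*exp(3*t) + exp(3*t)]

Strategy: write A = P · J · P⁻¹ where J is a Jordan canonical form, so e^{tA} = P · e^{tJ} · P⁻¹, and e^{tJ} can be computed block-by-block.

A has Jordan form
J =
  [3, 1]
  [0, 3]
(up to reordering of blocks).

Per-block formulas:
  For a 2×2 Jordan block J_2(3): exp(t · J_2(3)) = e^(3t)·(I + t·N), where N is the 2×2 nilpotent shift.

After assembling e^{tJ} and conjugating by P, we get:

e^{tA} =
  [3*t*exp(3*t) + exp(3*t), t*exp(3*t)]
  [-9*t*exp(3*t), -3*t*exp(3*t) + exp(3*t)]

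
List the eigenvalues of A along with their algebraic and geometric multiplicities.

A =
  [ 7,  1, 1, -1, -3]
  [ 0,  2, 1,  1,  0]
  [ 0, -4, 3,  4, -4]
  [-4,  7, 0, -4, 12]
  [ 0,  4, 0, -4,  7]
λ = 3: alg = 5, geom = 2

Step 1 — factor the characteristic polynomial to read off the algebraic multiplicities:
  χ_A(x) = (x - 3)^5

Step 2 — compute geometric multiplicities via the rank-nullity identity g(λ) = n − rank(A − λI):
  rank(A − (3)·I) = 3, so dim ker(A − (3)·I) = n − 3 = 2

Summary:
  λ = 3: algebraic multiplicity = 5, geometric multiplicity = 2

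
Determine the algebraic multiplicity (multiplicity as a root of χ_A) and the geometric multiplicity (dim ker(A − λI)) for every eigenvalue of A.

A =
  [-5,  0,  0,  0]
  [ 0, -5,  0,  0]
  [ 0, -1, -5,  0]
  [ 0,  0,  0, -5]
λ = -5: alg = 4, geom = 3

Step 1 — factor the characteristic polynomial to read off the algebraic multiplicities:
  χ_A(x) = (x + 5)^4

Step 2 — compute geometric multiplicities via the rank-nullity identity g(λ) = n − rank(A − λI):
  rank(A − (-5)·I) = 1, so dim ker(A − (-5)·I) = n − 1 = 3

Summary:
  λ = -5: algebraic multiplicity = 4, geometric multiplicity = 3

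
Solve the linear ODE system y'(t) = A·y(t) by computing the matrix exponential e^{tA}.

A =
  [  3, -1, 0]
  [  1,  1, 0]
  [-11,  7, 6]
e^{tA} =
  [t*exp(2*t) + exp(2*t), -t*exp(2*t), 0]
  [t*exp(2*t), -t*exp(2*t) + exp(2*t), 0]
  [t*exp(2*t) - 3*exp(6*t) + 3*exp(2*t), -t*exp(2*t) + 2*exp(6*t) - 2*exp(2*t), exp(6*t)]

Strategy: write A = P · J · P⁻¹ where J is a Jordan canonical form, so e^{tA} = P · e^{tJ} · P⁻¹, and e^{tJ} can be computed block-by-block.

A has Jordan form
J =
  [2, 1, 0]
  [0, 2, 0]
  [0, 0, 6]
(up to reordering of blocks).

Per-block formulas:
  For a 2×2 Jordan block J_2(2): exp(t · J_2(2)) = e^(2t)·(I + t·N), where N is the 2×2 nilpotent shift.
  For a 1×1 block at λ = 6: exp(t · [6]) = [e^(6t)].

After assembling e^{tJ} and conjugating by P, we get:

e^{tA} =
  [t*exp(2*t) + exp(2*t), -t*exp(2*t), 0]
  [t*exp(2*t), -t*exp(2*t) + exp(2*t), 0]
  [t*exp(2*t) - 3*exp(6*t) + 3*exp(2*t), -t*exp(2*t) + 2*exp(6*t) - 2*exp(2*t), exp(6*t)]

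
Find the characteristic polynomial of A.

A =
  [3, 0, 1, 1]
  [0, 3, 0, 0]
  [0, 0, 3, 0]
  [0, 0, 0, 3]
x^4 - 12*x^3 + 54*x^2 - 108*x + 81

Expanding det(x·I − A) (e.g. by cofactor expansion or by noting that A is similar to its Jordan form J, which has the same characteristic polynomial as A) gives
  χ_A(x) = x^4 - 12*x^3 + 54*x^2 - 108*x + 81
which factors as (x - 3)^4. The eigenvalues (with algebraic multiplicities) are λ = 3 with multiplicity 4.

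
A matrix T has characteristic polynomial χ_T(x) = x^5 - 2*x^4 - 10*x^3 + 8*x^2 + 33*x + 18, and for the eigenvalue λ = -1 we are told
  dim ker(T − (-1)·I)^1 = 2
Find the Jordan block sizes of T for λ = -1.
Block sizes for λ = -1: [1, 1]

From the dimensions of kernels of powers, the number of Jordan blocks of size at least j is d_j − d_{j−1} where d_j = dim ker(N^j) (with d_0 = 0). Computing the differences gives [2].
The number of blocks of size exactly k is (#blocks of size ≥ k) − (#blocks of size ≥ k + 1), so the partition is: 2 block(s) of size 1.
In nonincreasing order the block sizes are [1, 1].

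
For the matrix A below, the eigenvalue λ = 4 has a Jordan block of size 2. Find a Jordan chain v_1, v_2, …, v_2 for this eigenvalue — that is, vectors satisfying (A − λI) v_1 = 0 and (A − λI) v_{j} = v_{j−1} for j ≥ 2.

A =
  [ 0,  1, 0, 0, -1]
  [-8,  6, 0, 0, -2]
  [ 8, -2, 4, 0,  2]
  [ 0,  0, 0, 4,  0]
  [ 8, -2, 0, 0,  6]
A Jordan chain for λ = 4 of length 2:
v_1 = (-4, -8, 8, 0, 8)ᵀ
v_2 = (1, 0, 0, 0, 0)ᵀ

Let N = A − (4)·I. We want v_2 with N^2 v_2 = 0 but N^1 v_2 ≠ 0; then v_{j-1} := N · v_j for j = 2, …, 2.

Pick v_2 = (1, 0, 0, 0, 0)ᵀ.
Then v_1 = N · v_2 = (-4, -8, 8, 0, 8)ᵀ.

Sanity check: (A − (4)·I) v_1 = (0, 0, 0, 0, 0)ᵀ = 0. ✓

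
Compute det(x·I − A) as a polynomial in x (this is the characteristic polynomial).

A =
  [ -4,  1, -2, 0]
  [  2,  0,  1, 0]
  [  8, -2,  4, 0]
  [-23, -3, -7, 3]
x^4 - 3*x^3

Expanding det(x·I − A) (e.g. by cofactor expansion or by noting that A is similar to its Jordan form J, which has the same characteristic polynomial as A) gives
  χ_A(x) = x^4 - 3*x^3
which factors as x^3*(x - 3). The eigenvalues (with algebraic multiplicities) are λ = 0 with multiplicity 3, λ = 3 with multiplicity 1.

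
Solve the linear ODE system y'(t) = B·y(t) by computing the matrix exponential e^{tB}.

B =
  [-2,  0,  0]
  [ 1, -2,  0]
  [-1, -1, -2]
e^{tB} =
  [exp(-2*t), 0, 0]
  [t*exp(-2*t), exp(-2*t), 0]
  [-t^2*exp(-2*t)/2 - t*exp(-2*t), -t*exp(-2*t), exp(-2*t)]

Strategy: write B = P · J · P⁻¹ where J is a Jordan canonical form, so e^{tB} = P · e^{tJ} · P⁻¹, and e^{tJ} can be computed block-by-block.

B has Jordan form
J =
  [-2,  1,  0]
  [ 0, -2,  1]
  [ 0,  0, -2]
(up to reordering of blocks).

Per-block formulas:
  For a 3×3 Jordan block J_3(-2): exp(t · J_3(-2)) = e^(-2t)·(I + t·N + (t^2/2)·N^2), where N is the 3×3 nilpotent shift.

After assembling e^{tJ} and conjugating by P, we get:

e^{tB} =
  [exp(-2*t), 0, 0]
  [t*exp(-2*t), exp(-2*t), 0]
  [-t^2*exp(-2*t)/2 - t*exp(-2*t), -t*exp(-2*t), exp(-2*t)]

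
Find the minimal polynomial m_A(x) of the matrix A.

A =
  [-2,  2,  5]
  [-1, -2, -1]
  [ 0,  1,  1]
x^3 + 3*x^2 + 3*x + 1

The characteristic polynomial is χ_A(x) = (x + 1)^3, so the eigenvalues are known. The minimal polynomial is
  m_A(x) = Π_λ (x − λ)^{k_λ}
where k_λ is the size of the *largest* Jordan block for λ (equivalently, the smallest k with (A − λI)^k v = 0 for every generalised eigenvector v of λ).

  λ = -1: largest Jordan block has size 3, contributing (x + 1)^3

So m_A(x) = (x + 1)^3 = x^3 + 3*x^2 + 3*x + 1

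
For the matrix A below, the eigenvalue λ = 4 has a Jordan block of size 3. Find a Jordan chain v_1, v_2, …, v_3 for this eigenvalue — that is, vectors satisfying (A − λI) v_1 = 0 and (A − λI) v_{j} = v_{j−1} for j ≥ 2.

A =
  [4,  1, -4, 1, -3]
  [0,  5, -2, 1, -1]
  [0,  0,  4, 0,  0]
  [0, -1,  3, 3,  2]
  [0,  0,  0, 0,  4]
A Jordan chain for λ = 4 of length 3:
v_1 = (1, 1, 0, -1, 0)ᵀ
v_2 = (-4, -2, 0, 3, 0)ᵀ
v_3 = (0, 0, 1, 0, 0)ᵀ

Let N = A − (4)·I. We want v_3 with N^3 v_3 = 0 but N^2 v_3 ≠ 0; then v_{j-1} := N · v_j for j = 3, …, 2.

Pick v_3 = (0, 0, 1, 0, 0)ᵀ.
Then v_2 = N · v_3 = (-4, -2, 0, 3, 0)ᵀ.
Then v_1 = N · v_2 = (1, 1, 0, -1, 0)ᵀ.

Sanity check: (A − (4)·I) v_1 = (0, 0, 0, 0, 0)ᵀ = 0. ✓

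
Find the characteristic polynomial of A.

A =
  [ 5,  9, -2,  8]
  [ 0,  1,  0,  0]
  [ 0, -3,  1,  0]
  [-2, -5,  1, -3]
x^4 - 4*x^3 + 6*x^2 - 4*x + 1

Expanding det(x·I − A) (e.g. by cofactor expansion or by noting that A is similar to its Jordan form J, which has the same characteristic polynomial as A) gives
  χ_A(x) = x^4 - 4*x^3 + 6*x^2 - 4*x + 1
which factors as (x - 1)^4. The eigenvalues (with algebraic multiplicities) are λ = 1 with multiplicity 4.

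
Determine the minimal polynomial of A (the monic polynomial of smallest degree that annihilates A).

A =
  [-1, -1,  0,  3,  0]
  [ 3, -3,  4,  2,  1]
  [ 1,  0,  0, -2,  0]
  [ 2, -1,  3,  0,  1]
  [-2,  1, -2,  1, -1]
x^3 + 3*x^2 + 3*x + 1

The characteristic polynomial is χ_A(x) = (x + 1)^5, so the eigenvalues are known. The minimal polynomial is
  m_A(x) = Π_λ (x − λ)^{k_λ}
where k_λ is the size of the *largest* Jordan block for λ (equivalently, the smallest k with (A − λI)^k v = 0 for every generalised eigenvector v of λ).

  λ = -1: largest Jordan block has size 3, contributing (x + 1)^3

So m_A(x) = (x + 1)^3 = x^3 + 3*x^2 + 3*x + 1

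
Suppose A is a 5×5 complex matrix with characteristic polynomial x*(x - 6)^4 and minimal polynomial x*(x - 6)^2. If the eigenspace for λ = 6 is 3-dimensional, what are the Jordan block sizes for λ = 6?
Block sizes for λ = 6: [2, 1, 1]

Step 1 — from the characteristic polynomial, algebraic multiplicity of λ = 6 is 4. From dim ker(A − (6)·I) = 3, there are exactly 3 Jordan blocks for λ = 6.
Step 2 — from the minimal polynomial, the factor (x − 6)^2 tells us the largest block for λ = 6 has size 2.
Step 3 — with total size 4, 3 blocks, and largest block 2, the block sizes (in nonincreasing order) are [2, 1, 1].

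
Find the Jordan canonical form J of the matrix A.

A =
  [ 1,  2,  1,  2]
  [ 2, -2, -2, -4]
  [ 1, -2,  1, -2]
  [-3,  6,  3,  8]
J_2(2) ⊕ J_1(2) ⊕ J_1(2)

The characteristic polynomial is
  det(x·I − A) = x^4 - 8*x^3 + 24*x^2 - 32*x + 16 = (x - 2)^4

Eigenvalues and multiplicities (the geometric multiplicity of λ is n − rank(A − λI), which equals the number of Jordan blocks for λ):
  λ = 2: algebraic multiplicity = 4, geometric multiplicity = 3

Determining the block sizes for each eigenvalue:
  λ = 2: 3 blocks summing to 4 forces exactly one block of size 2 and the rest size 1 → block sizes [2, 1, 1]

Assembling the blocks gives a Jordan form
J =
  [2, 1, 0, 0]
  [0, 2, 0, 0]
  [0, 0, 2, 0]
  [0, 0, 0, 2]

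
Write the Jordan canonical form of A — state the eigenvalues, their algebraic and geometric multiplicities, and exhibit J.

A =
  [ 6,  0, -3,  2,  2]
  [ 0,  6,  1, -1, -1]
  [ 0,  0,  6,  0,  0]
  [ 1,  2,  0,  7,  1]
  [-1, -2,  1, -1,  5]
J_3(6) ⊕ J_2(6)

The characteristic polynomial is
  det(x·I − A) = x^5 - 30*x^4 + 360*x^3 - 2160*x^2 + 6480*x - 7776 = (x - 6)^5

Eigenvalues and multiplicities (the geometric multiplicity of λ is n − rank(A − λI), which equals the number of Jordan blocks for λ):
  λ = 6: algebraic multiplicity = 5, geometric multiplicity = 2

Determining the block sizes for each eigenvalue:
  λ = 6: with am = 5 and gm = 2, the partition is not yet determined (e.g. several partitions of 5 into 2 parts exist). Let N = A − (6)·I. Computing rank(N^1) = 3, rank(N^2) = 1, rank(N^3) = 0; the number of blocks of size ≥ j is rank(N^{j−1}) − rank(N^j), giving [2, 2, 1]. So we have 1 block(s) of size 3, 1 block(s) of size 2 → block sizes [3, 2]

Assembling the blocks gives a Jordan form
J =
  [6, 1, 0, 0, 0]
  [0, 6, 1, 0, 0]
  [0, 0, 6, 0, 0]
  [0, 0, 0, 6, 1]
  [0, 0, 0, 0, 6]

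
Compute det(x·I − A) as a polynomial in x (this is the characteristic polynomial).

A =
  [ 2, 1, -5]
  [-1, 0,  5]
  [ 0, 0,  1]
x^3 - 3*x^2 + 3*x - 1

Expanding det(x·I − A) (e.g. by cofactor expansion or by noting that A is similar to its Jordan form J, which has the same characteristic polynomial as A) gives
  χ_A(x) = x^3 - 3*x^2 + 3*x - 1
which factors as (x - 1)^3. The eigenvalues (with algebraic multiplicities) are λ = 1 with multiplicity 3.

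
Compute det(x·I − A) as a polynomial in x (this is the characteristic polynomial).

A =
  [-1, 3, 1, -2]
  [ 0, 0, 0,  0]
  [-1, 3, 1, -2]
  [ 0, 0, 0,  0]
x^4

Expanding det(x·I − A) (e.g. by cofactor expansion or by noting that A is similar to its Jordan form J, which has the same characteristic polynomial as A) gives
  χ_A(x) = x^4
which factors as x^4. The eigenvalues (with algebraic multiplicities) are λ = 0 with multiplicity 4.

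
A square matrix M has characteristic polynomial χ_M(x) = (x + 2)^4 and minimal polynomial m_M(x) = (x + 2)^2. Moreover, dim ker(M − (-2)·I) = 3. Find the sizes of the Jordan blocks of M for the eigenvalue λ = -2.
Block sizes for λ = -2: [2, 1, 1]

Step 1 — from the characteristic polynomial, algebraic multiplicity of λ = -2 is 4. From dim ker(M − (-2)·I) = 3, there are exactly 3 Jordan blocks for λ = -2.
Step 2 — from the minimal polynomial, the factor (x + 2)^2 tells us the largest block for λ = -2 has size 2.
Step 3 — with total size 4, 3 blocks, and largest block 2, the block sizes (in nonincreasing order) are [2, 1, 1].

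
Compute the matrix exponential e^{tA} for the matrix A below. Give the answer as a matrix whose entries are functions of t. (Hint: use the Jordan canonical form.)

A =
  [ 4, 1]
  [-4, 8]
e^{tA} =
  [-2*t*exp(6*t) + exp(6*t), t*exp(6*t)]
  [-4*t*exp(6*t), 2*t*exp(6*t) + exp(6*t)]

Strategy: write A = P · J · P⁻¹ where J is a Jordan canonical form, so e^{tA} = P · e^{tJ} · P⁻¹, and e^{tJ} can be computed block-by-block.

A has Jordan form
J =
  [6, 1]
  [0, 6]
(up to reordering of blocks).

Per-block formulas:
  For a 2×2 Jordan block J_2(6): exp(t · J_2(6)) = e^(6t)·(I + t·N), where N is the 2×2 nilpotent shift.

After assembling e^{tJ} and conjugating by P, we get:

e^{tA} =
  [-2*t*exp(6*t) + exp(6*t), t*exp(6*t)]
  [-4*t*exp(6*t), 2*t*exp(6*t) + exp(6*t)]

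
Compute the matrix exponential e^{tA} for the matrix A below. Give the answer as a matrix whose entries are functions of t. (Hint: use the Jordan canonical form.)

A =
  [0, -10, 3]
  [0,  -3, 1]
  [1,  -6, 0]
e^{tA} =
  [2*t^2*exp(-t) + t*exp(-t) + exp(-t), -4*t^2*exp(-t) - 10*t*exp(-t), -2*t^2*exp(-t) + 3*t*exp(-t)]
  [t^2*exp(-t)/2, -t^2*exp(-t) - 2*t*exp(-t) + exp(-t), -t^2*exp(-t)/2 + t*exp(-t)]
  [t^2*exp(-t) + t*exp(-t), -2*t^2*exp(-t) - 6*t*exp(-t), -t^2*exp(-t) + t*exp(-t) + exp(-t)]

Strategy: write A = P · J · P⁻¹ where J is a Jordan canonical form, so e^{tA} = P · e^{tJ} · P⁻¹, and e^{tJ} can be computed block-by-block.

A has Jordan form
J =
  [-1,  1,  0]
  [ 0, -1,  1]
  [ 0,  0, -1]
(up to reordering of blocks).

Per-block formulas:
  For a 3×3 Jordan block J_3(-1): exp(t · J_3(-1)) = e^(-1t)·(I + t·N + (t^2/2)·N^2), where N is the 3×3 nilpotent shift.

After assembling e^{tJ} and conjugating by P, we get:

e^{tA} =
  [2*t^2*exp(-t) + t*exp(-t) + exp(-t), -4*t^2*exp(-t) - 10*t*exp(-t), -2*t^2*exp(-t) + 3*t*exp(-t)]
  [t^2*exp(-t)/2, -t^2*exp(-t) - 2*t*exp(-t) + exp(-t), -t^2*exp(-t)/2 + t*exp(-t)]
  [t^2*exp(-t) + t*exp(-t), -2*t^2*exp(-t) - 6*t*exp(-t), -t^2*exp(-t) + t*exp(-t) + exp(-t)]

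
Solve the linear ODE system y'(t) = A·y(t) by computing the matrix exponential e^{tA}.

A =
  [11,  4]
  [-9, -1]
e^{tA} =
  [6*t*exp(5*t) + exp(5*t), 4*t*exp(5*t)]
  [-9*t*exp(5*t), -6*t*exp(5*t) + exp(5*t)]

Strategy: write A = P · J · P⁻¹ where J is a Jordan canonical form, so e^{tA} = P · e^{tJ} · P⁻¹, and e^{tJ} can be computed block-by-block.

A has Jordan form
J =
  [5, 1]
  [0, 5]
(up to reordering of blocks).

Per-block formulas:
  For a 2×2 Jordan block J_2(5): exp(t · J_2(5)) = e^(5t)·(I + t·N), where N is the 2×2 nilpotent shift.

After assembling e^{tJ} and conjugating by P, we get:

e^{tA} =
  [6*t*exp(5*t) + exp(5*t), 4*t*exp(5*t)]
  [-9*t*exp(5*t), -6*t*exp(5*t) + exp(5*t)]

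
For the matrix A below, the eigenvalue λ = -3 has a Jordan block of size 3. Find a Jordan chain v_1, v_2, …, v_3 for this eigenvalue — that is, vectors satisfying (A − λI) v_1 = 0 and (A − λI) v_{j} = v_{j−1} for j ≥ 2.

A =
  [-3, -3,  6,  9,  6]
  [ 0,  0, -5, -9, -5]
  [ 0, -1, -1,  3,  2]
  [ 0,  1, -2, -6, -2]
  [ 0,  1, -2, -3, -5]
A Jordan chain for λ = -3 of length 3:
v_1 = (-3, 3, -1, 1, 1)ᵀ
v_2 = (6, -5, 2, -2, -2)ᵀ
v_3 = (0, 0, 1, 0, 0)ᵀ

Let N = A − (-3)·I. We want v_3 with N^3 v_3 = 0 but N^2 v_3 ≠ 0; then v_{j-1} := N · v_j for j = 3, …, 2.

Pick v_3 = (0, 0, 1, 0, 0)ᵀ.
Then v_2 = N · v_3 = (6, -5, 2, -2, -2)ᵀ.
Then v_1 = N · v_2 = (-3, 3, -1, 1, 1)ᵀ.

Sanity check: (A − (-3)·I) v_1 = (0, 0, 0, 0, 0)ᵀ = 0. ✓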